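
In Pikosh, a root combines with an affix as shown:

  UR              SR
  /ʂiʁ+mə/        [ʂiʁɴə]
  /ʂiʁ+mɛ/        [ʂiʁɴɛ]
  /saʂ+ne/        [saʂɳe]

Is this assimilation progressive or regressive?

progressive

Underlying /m/ is realised as [ɴ] next to /ʁ/; /ʁ/ itself does not change.
The change bilabial → uvular matches the place of the preceding /ʁ/, identifying this as place assimilation.
The other alternating form patterns the same way: /n/ → [ɳ] after /ʂ/ (alveolar → retroflex, matching retroflex) — only place changes, and always toward the preceding segment.
Since the segment that changes follows the conditioning segment, the assimilation is progressive.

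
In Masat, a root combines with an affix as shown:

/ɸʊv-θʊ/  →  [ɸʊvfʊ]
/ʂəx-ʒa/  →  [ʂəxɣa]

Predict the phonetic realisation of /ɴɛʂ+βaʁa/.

The data show progressive place assimilation: /θ/ → [f] after /v/; /ʒ/ → [ɣ] after /x/. In each pair only place changes, matching the preceding consonant, while manner and voice stay constant.
The rule targets /β/ (voiced bilabial fricative), which sits after the trigger /ʂ/ (retroflex).
Changing only its place to retroflex gives [ʐ] — the voiced retroflex fricative.

[ɴɛʂʐaʁa]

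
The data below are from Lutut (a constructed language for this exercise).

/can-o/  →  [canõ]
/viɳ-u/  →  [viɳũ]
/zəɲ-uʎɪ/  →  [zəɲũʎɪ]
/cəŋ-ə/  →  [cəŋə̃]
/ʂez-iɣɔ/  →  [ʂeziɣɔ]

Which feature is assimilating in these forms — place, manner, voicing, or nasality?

nasality

The vowel /o/ surfaces as nasalised [õ] next to the preceding nasal /n/ — it has acquired the [+nasal] feature of its neighbour.
The other forms show the same pattern: /u/ → [ũ] after /ɳ/; /u/ → [ũ] after /ɲ/; /ə/ → [ə̃] after /ŋ/ — each time a vowel is nasalised next to a preceding nasal.
No change occurs in [ʂeziɣɔ] because the vowel at the boundary is adjacent to an oral consonant, not a nasal (/i/ next to /z/).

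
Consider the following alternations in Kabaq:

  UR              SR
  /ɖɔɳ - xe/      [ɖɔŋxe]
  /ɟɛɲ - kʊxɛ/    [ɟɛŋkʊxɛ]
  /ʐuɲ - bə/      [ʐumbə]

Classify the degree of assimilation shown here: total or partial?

partial assimilation

The segment that alternates is /ɳ/, which surfaces as [ŋ] when adjacent to /x/.
The change retroflex → velar matches the place of the following /x/, identifying this as place assimilation.
Manner and voice are unchanged, so the assimilation is partial, not total.
Checking the remaining alternations: /ɲ/ → [ŋ] before /k/ (palatal → velar, matching velar); /ɲ/ → [m] before /b/ (palatal → bilabial, matching bilabial) — only place changes, and always toward the following segment.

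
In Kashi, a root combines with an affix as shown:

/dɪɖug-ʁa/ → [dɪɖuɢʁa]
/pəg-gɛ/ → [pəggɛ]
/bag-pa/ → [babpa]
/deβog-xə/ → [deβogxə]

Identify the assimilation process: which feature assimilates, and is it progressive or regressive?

regressive place assimilation

The segment that alternates is /g/, which surfaces as [ɢ] when adjacent to /ʁ/.
/g/ is velar while /ʁ/ is uvular; the output [ɢ] is uvular, matching the trigger — so the feature that spreads is place.
Manner and voice are unchanged, so the assimilation is partial, not total.
Checking the remaining alternation: /g/ → [b] before /p/ (velar → bilabial, matching bilabial) — only place changes, and always toward the following segment.
No alternation appears in [pəggɛ], [deβogxə]: there the adjacent consonants already agree in place (/g/ and /g/ are both velar; /g/ and /x/ are both velar), so these forms are consistent with the same rule.
Since the segment that changes precedes the conditioning segment, the assimilation is regressive.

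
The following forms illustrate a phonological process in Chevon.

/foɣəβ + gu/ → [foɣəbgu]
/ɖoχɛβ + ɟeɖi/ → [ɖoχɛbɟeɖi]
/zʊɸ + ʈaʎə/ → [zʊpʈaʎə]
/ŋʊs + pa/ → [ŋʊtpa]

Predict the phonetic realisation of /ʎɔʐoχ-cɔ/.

[ʎɔʐoqcɔ]

The data show regressive manner assimilation: /β/ → [b] before /g/; /β/ → [b] before /ɟ/; /ɸ/ → [p] before /ʈ/; /s/ → [t] before /p/. In each pair only manner changes, matching the following consonant, while place and voice stay constant.
/χ/ is a voiceless uvular fricative. The following trigger /c/ is a stop, so /χ/ must become a stop as well.
Changing only its manner to stop gives [q] — the voiceless uvular stop.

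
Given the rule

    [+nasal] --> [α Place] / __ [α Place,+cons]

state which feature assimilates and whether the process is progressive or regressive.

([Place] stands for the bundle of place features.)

regressive place assimilation

The shared variable α links the value of the place features (abbreviated [Place]) on the target to the same value on the neighbouring segment, so place is the feature that assimilates.
The conditioning segment sits to the right of the focus bar, meaning the trigger follows the segment that changes — regressive assimilation.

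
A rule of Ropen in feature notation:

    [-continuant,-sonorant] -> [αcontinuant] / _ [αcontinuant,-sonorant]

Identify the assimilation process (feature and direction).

regressive manner assimilation

The shared variable α links the value of [continuant] on the target to that of the neighbouring obstruent. [continuant] distinguishes stops from fricatives — a manner-of-articulation feature — so this is manner assimilation.
Since the environment is written after the underscore, the trigger follows the target; the direction is regressive.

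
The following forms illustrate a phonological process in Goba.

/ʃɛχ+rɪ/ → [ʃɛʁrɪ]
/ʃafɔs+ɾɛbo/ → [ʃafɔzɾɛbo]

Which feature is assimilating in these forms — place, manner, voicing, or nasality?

Underlying /χ/ is realised as [ʁ] next to /r/; /r/ itself does not change.
The change voiceless → voiced matches the voicing of the following /r/, identifying this as voicing assimilation.
Checking the remaining alternation: /s/ → [z] before /ɾ/ (voiceless → voiced, matching voiced) — only voicing changes, and always toward the following segment.

voicing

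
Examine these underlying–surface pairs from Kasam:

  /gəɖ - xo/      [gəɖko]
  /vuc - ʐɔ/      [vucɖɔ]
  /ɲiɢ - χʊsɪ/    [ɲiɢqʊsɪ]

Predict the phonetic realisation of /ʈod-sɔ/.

[ʈodtɔ]

The data show progressive manner assimilation: /x/ → [k] after /ɖ/; /ʐ/ → [ɖ] after /c/; /χ/ → [q] after /ɢ/. In each pair only manner changes, matching the preceding consonant, while place and voice stay constant.
/s/ is a voiceless alveolar fricative. The preceding trigger /d/ is a stop, so /s/ must become a stop as well.
A voiceless alveolar stop is [t], so the surface segment is [t].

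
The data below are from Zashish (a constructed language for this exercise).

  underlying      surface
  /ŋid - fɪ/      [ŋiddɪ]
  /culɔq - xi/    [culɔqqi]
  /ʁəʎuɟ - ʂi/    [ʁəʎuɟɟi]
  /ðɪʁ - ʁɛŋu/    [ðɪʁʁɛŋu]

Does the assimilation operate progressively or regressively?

The segment that alternates is /f/, which surfaces as [d] when adjacent to /d/.
The output [d] is identical to the trigger /d/ — every feature (place, manner, voicing) has been copied — so this is total assimilation.
The other forms behave the same way: /x/ → [q] after /q/; /ʂ/ → [ɟ] after /ɟ/ — in each case the output is a copy of the preceding consonant.
In [ðɪʁʁɛŋu] the two consonants at the boundary are already identical (/ʁ/ + /ʁ/), so the rule applies vacuously and nothing changes.
The trigger is the preceding segment, so the direction is progressive (perseverative).

progressive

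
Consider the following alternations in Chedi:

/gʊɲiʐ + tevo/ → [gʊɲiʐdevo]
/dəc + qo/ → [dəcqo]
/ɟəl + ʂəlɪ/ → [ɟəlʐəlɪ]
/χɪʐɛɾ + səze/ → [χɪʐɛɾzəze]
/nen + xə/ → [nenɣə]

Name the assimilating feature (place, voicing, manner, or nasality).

The segment that alternates is /t/, which surfaces as [d] when adjacent to /ʐ/.
The change voiceless → voiced matches the voicing of the preceding /ʐ/, identifying this as voicing assimilation.
The other alternating forms pattern the same way: /ʂ/ → [ʐ] after /l/ (voiceless → voiced, matching voiced); /s/ → [z] after /ɾ/ (voiceless → voiced, matching voiced); /x/ → [ɣ] after /n/ (voiceless → voiced, matching voiced) — only voicing changes, and always toward the preceding segment.
Nothing changes in [dəcqo]: there the adjacent consonants already agree in voicing (/q/ and /c/ are both voiceless), so this form is consistent with the same rule.

voicing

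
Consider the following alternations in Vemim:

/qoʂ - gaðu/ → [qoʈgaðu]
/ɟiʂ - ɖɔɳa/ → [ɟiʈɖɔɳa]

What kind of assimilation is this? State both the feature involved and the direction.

regressive manner assimilation

Comparing underlying and surface forms, /ʂ/ → [ʈ] is the alternation; the neighbouring /g/ is constant.
The change fricative → stop matches the manner of the following /g/, identifying this as manner assimilation.
Place and voice are unchanged, so the assimilation is partial, not total.
The other alternating form patterns the same way: /ʂ/ → [ʈ] before /ɖ/ (fricative → stop, matching a stop) — only manner changes, and always toward the following segment.
The trigger is the following segment, so the direction is regressive (anticipatory).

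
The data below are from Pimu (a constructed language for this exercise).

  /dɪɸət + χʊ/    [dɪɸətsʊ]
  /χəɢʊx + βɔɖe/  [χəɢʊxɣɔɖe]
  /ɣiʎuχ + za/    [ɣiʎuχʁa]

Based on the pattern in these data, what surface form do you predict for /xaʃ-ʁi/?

The data show progressive place assimilation: /χ/ → [s] after /t/; /β/ → [ɣ] after /x/; /z/ → [ʁ] after /χ/. In each pair only place changes, matching the preceding consonant, while manner and voice stay constant.
/ʁ/ is a voiced uvular fricative. The preceding trigger /ʃ/ is postalveolar, so /ʁ/ must become postalveolar as well.
A voiced postalveolar fricative is [ʒ], so the surface segment is [ʒ].

[xaʃʒi]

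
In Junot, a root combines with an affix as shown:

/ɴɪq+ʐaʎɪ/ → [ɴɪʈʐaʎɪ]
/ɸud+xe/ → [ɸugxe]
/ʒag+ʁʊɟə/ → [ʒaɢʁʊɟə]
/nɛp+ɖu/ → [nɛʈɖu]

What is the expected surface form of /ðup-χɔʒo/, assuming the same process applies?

[ðuqχɔʒo]

The data show regressive place assimilation: /q/ → [ʈ] before /ʐ/; /d/ → [g] before /x/; /g/ → [ɢ] before /ʁ/; /p/ → [ʈ] before /ɖ/. In each pair only place changes, matching the following consonant, while manner and voice stay constant.
The rule targets /p/ (voiceless bilabial stop), which sits before the trigger /χ/ (uvular).
A voiceless uvular stop is [q], so the surface segment is [q].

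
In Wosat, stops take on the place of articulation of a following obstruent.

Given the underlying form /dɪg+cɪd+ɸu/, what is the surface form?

[dɪɟcɪbɸu]

The rule targets /g/ (voiced velar stop), which sits before the trigger /c/ (palatal).
Changing only its place to palatal gives [ɟ] — the voiced palatal stop.
The same rule applies at the second boundary: /d/ → [b] next to /ɸ/.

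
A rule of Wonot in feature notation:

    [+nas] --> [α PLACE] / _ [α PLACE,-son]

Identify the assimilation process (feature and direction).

regressive place assimilation

The shared variable α links the value of the place features (abbreviated [PLACE]) on the target to the same value on the neighbouring segment, so place is the feature that assimilates.
Since the environment is written after the underscore, the trigger follows the target; the direction is regressive.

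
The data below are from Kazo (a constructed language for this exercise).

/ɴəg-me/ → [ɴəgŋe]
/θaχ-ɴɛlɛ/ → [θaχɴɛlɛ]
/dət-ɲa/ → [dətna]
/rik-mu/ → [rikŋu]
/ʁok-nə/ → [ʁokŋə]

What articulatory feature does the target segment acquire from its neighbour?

Underlying /m/ is realised as [ŋ] next to /g/; /g/ itself does not change.
/m/ is bilabial while /g/ is velar; the output [ŋ] is velar, matching the trigger — so the feature that spreads is place.
The other alternating forms pattern the same way: /ɲ/ → [n] after /t/ (palatal → alveolar, matching alveolar); /m/ → [ŋ] after /k/ (bilabial → velar, matching velar); /n/ → [ŋ] after /k/ (alveolar → velar, matching velar) — only place changes, and always toward the preceding segment.
Nothing changes in [θaχɴɛlɛ]: there the adjacent consonants already agree in place (/ɴ/ and /χ/ are both uvular), so this form is consistent with the same rule.

place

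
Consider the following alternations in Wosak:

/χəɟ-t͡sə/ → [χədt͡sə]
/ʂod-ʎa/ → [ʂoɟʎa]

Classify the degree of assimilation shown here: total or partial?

Comparing underlying and surface forms, /ɟ/ → [d] is the alternation; the neighbouring /t͡s/ is constant.
The change palatal → alveolar matches the place of the following /t͡s/, identifying this as place assimilation.
Manner and voice are unchanged, so the assimilation is partial, not total.
The other alternating form patterns the same way: /d/ → [ɟ] before /ʎ/ (alveolar → palatal, matching palatal) — only place changes, and always toward the following segment.

partial assimilation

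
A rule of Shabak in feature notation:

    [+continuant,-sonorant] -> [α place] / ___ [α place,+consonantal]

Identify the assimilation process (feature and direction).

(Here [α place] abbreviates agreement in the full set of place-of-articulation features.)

The rule copies the place features (abbreviated [place]) from the environment onto the target, so the assimilating feature is place.
The conditioning segment sits to the right of the focus bar, meaning the trigger follows the segment that changes — regressive assimilation.

regressive place assimilation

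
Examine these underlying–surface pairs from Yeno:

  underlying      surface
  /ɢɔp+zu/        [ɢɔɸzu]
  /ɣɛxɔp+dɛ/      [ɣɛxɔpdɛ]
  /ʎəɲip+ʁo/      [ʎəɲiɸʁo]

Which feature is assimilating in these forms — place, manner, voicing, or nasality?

The segment that alternates is /p/, which surfaces as [ɸ] when adjacent to /z/.
The change stop → fricative matches the manner of the following /z/, identifying this as manner assimilation.
The same holds elsewhere in the data: /p/ → [ɸ] before /ʁ/ (stop → fricative, matching a fricative) — only manner changes, and always toward the following segment.
No alternation appears in [ɣɛxɔpdɛ]: there the adjacent consonants already agree in manner (/p/ and /d/ are both stops), so this form is consistent with the same rule.

manner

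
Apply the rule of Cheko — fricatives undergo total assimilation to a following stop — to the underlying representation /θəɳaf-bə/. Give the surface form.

/f/ is the segment targeted by the rule; it sits immediately before /b/, so it assimilates completely and surfaces as [b].

[θəɳabbə]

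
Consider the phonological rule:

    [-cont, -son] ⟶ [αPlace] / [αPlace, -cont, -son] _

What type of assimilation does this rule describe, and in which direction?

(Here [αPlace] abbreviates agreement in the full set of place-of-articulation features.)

The rule copies the place features (abbreviated [Place]) from the environment onto the target, so the assimilating feature is place.
The conditioning segment sits to the left of the focus bar, meaning the trigger precedes the segment that changes — progressive assimilation.

progressive place assimilation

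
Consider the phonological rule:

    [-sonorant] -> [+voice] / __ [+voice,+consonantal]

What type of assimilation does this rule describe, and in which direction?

The structural change is [+voice], and the conditioning segment [+voice,+consonantal] (a voiced consonant) is itself voiced, so the target comes to share the voicing of its neighbour — voicing assimilation.
Since the environment is written after the underscore, the trigger follows the target; the direction is regressive.

regressive voicing assimilation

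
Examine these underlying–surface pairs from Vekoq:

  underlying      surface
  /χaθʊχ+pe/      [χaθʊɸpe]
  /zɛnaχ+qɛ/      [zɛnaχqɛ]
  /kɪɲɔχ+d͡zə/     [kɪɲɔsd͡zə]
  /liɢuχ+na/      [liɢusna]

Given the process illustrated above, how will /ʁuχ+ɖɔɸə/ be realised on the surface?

[ʁuʂɖɔɸə]

The data show regressive place assimilation: /χ/ → [ɸ] before /p/; /χ/ → [s] before /d͡z/; /χ/ → [s] before /n/. In each pair only place changes, matching the following consonant, while manner and voice stay constant.
Nothing changes in [zɛnaχqɛ]: there the adjacent consonants already agree in place (/χ/ and /q/ are both uvular), so this form is consistent with the same rule.
/χ/ is a voiceless uvular fricative. The following trigger /ɖ/ is retroflex, so /χ/ must become retroflex as well.
Changing only its place to retroflex gives [ʂ] — the voiceless retroflex fricative.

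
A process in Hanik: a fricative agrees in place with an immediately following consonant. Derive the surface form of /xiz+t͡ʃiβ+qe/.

/z/ is a voiced alveolar fricative. The following trigger /t͡ʃ/ is postalveolar, so /z/ must become postalveolar as well.
The voiced postalveolar fricative is [ʒ], so /z/ → [ʒ].
The same rule applies at the second boundary: /β/ → [ʁ] next to /q/.

[xiʒt͡ʃiʁqe]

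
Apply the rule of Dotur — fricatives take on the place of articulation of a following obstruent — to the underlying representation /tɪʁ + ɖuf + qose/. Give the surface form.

The rule targets /ʁ/ (voiced uvular fricative), which sits before the trigger /ɖ/ (retroflex).
A voiced retroflex fricative is [ʐ], so the surface segment is [ʐ].
At the second juncture, /f/ likewise becomes [χ] adjacent to /q/.

[tɪʐɖuχqose]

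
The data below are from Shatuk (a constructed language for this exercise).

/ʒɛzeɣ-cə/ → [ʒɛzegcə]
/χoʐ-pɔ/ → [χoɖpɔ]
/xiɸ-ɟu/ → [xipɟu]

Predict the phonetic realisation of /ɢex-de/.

The data show regressive manner assimilation: /ɣ/ → [g] before /c/; /ʐ/ → [ɖ] before /p/; /ɸ/ → [p] before /ɟ/. In each pair only manner changes, matching the following consonant, while place and voice stay constant.
/x/ is a voiceless velar fricative. The following trigger /d/ is a stop, so /x/ must become a stop as well.
The voiceless velar stop is [k], so /x/ → [k].

[ɢekde]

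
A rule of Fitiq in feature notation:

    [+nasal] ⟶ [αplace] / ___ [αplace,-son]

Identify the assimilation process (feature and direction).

regressive place assimilation

The shared variable α links the value of the place features (abbreviated [place]) on the target to the same value on the neighbouring segment, so place is the feature that assimilates.
The conditioning segment sits to the right of the focus bar, meaning the trigger follows the segment that changes — regressive assimilation.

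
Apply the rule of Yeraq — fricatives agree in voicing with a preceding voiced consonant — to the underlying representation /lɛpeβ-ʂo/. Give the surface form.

[lɛpeβʐo]

The rule targets /ʂ/ (voiceless retroflex fricative), which sits after the trigger /β/ (voiced).
Changing only its voicing to voiced gives [ʐ] — the voiced retroflex fricative.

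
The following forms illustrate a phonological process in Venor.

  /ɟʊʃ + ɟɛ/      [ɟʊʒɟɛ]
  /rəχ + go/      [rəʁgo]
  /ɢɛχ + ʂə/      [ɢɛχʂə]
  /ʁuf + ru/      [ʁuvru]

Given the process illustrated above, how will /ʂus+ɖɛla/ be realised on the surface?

The data show regressive voicing assimilation: /ʃ/ → [ʒ] before /ɟ/; /χ/ → [ʁ] before /g/; /f/ → [v] before /r/. In each pair only voicing changes, matching the following consonant, while place and manner stay constant.
No alternation appears in [ɢɛχʂə]: there the adjacent consonants already agree in voicing (/χ/ and /ʂ/ are both voiceless), so this form is consistent with the same rule.
/s/ is a voiceless alveolar fricative. The following trigger /ɖ/ is voiced, so /s/ must become voiced as well.
A voiced alveolar fricative is [z], so the surface segment is [z].

[ʂuzɖɛla]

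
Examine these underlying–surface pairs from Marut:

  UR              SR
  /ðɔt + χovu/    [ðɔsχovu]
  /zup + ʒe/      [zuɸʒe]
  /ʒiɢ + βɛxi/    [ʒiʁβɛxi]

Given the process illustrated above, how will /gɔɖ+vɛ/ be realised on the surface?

[gɔʐvɛ]

The data show regressive manner assimilation: /t/ → [s] before /χ/; /p/ → [ɸ] before /ʒ/; /ɢ/ → [ʁ] before /β/. In each pair only manner changes, matching the following consonant, while place and voice stay constant.
/ɖ/ is a voiced retroflex stop. The following trigger /v/ is a fricative, so /ɖ/ must become a fricative as well.
The voiced retroflex fricative is [ʐ], so /ɖ/ → [ʐ].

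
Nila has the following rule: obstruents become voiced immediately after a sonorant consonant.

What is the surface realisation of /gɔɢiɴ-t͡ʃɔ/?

The rule targets /t͡ʃ/ (voiceless postalveolar affricate), which sits after the trigger /ɴ/ (voiced).
Changing only its voicing to voiced gives [d͡ʒ] — the voiced postalveolar affricate.

[gɔɢiɴd͡ʒɔ]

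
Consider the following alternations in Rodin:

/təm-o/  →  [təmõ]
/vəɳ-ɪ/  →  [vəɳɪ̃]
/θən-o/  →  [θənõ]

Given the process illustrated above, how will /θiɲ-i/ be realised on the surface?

The data show progressive nasality assimilation (vowel nasalisation): /o/ → [õ] after /m/; /ɪ/ → [ɪ̃] after /ɳ/; /o/ → [õ] after /n/ — a vowel is nasalised by an immediately preceding nasal consonant.
/i/ sits next to the nasal /ɲ/ and is therefore nasalised to [ĩ].

[θiɲĩ]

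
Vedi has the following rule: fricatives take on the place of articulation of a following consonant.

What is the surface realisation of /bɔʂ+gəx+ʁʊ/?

/ʂ/ is a voiceless retroflex fricative. The following trigger /g/ is velar, so /ʂ/ must become velar as well.
Changing only its place to velar gives [x] — the voiceless velar fricative.
The same rule applies at the second boundary: /x/ → [χ] next to /ʁ/.

[bɔxgəχʁʊ]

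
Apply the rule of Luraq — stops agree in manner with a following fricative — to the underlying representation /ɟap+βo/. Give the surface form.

The rule targets /p/ (voiceless bilabial stop), which sits before the trigger /β/ (fricative).
A voiceless bilabial fricative is [ɸ], so the surface segment is [ɸ].

[ɟaɸβo]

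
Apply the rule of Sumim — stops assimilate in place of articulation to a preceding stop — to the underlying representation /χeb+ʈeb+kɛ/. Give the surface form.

/ʈ/ is a voiceless retroflex stop. The preceding trigger /b/ is bilabial, so /ʈ/ must become bilabial as well.
A voiceless bilabial stop is [p], so the surface segment is [p].
The same rule applies at the second boundary: /k/ → [p] next to /b/.

[χebpebpɛ]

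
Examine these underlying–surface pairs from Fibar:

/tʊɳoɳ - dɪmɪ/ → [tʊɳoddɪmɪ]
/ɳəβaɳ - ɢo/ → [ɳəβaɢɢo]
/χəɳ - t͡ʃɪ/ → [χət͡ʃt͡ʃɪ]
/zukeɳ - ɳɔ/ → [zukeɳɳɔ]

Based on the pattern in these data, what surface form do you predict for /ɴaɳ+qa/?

The data show regressive total assimilation (/ɳ/ → [d] before /d/; /ɳ/ → [ɢ] before /ɢ/; /ɳ/ → [t͡ʃ] before /t͡ʃ/): in every case the target segment becomes identical to its following neighbour, copying more than a single feature.
In [zukeɳɳɔ] the two consonants at the boundary are already identical (/ɳ/ + /ɳ/), so the rule applies vacuously and nothing changes.
/ɳ/ is the segment targeted by the rule; it sits immediately before /q/, so it assimilates completely and surfaces as [q].

[ɴaqqa]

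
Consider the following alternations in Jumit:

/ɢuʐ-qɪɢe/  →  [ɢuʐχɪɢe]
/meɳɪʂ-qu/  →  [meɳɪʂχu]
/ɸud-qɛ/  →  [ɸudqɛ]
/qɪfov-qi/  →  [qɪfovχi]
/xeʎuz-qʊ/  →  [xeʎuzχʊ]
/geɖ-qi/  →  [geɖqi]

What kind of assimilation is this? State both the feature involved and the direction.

progressive manner assimilation

Underlying /q/ is realised as [χ] next to /ʐ/; /ʐ/ itself does not change.
The change stop → fricative matches the manner of the preceding /ʐ/, identifying this as manner assimilation.
Place and voice are unchanged, so the assimilation is partial, not total.
The other alternating forms pattern the same way: /q/ → [χ] after /ʂ/ (stop → fricative, matching a fricative); /q/ → [χ] after /v/ (stop → fricative, matching a fricative); /q/ → [χ] after /z/ (stop → fricative, matching a fricative) — only manner changes, and always toward the preceding segment.
Nothing changes in [ɸudqɛ], [geɖqi]: there the adjacent consonants already agree in manner (/q/ and /d/ are both stops; /q/ and /ɖ/ are both stops), so these forms are consistent with the same rule.
The trigger is the preceding segment, so the direction is progressive (perseverative).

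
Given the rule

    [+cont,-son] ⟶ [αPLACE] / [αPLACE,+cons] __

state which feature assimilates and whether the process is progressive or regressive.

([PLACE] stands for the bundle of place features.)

progressive place assimilation

The rule copies the place features (abbreviated [PLACE]) from the environment onto the target, so the assimilating feature is place.
The conditioning segment sits to the left of the focus bar, meaning the trigger precedes the segment that changes — progressive assimilation.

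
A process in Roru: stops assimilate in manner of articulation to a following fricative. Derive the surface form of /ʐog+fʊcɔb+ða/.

[ʐoɣfʊcɔβða]

/g/ is a voiced velar stop. The following trigger /f/ is a fricative, so /g/ must become a fricative as well.
A voiced velar fricative is [ɣ], so the surface segment is [ɣ].
At the second juncture, /b/ likewise becomes [β] adjacent to /ð/.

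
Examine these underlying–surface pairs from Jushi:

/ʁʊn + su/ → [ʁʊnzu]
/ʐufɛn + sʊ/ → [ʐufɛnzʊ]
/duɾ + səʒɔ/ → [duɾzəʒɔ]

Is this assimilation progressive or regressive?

Comparing underlying and surface forms, /s/ → [z] is the alternation; the neighbouring /n/ is constant.
The change voiceless → voiced matches the voicing of the preceding /n/, identifying this as voicing assimilation.
Checking the remaining alternation: /s/ → [z] after /ɾ/ (voiceless → voiced, matching voiced) — only voicing changes, and always toward the preceding segment.
The trigger is the preceding segment, so the direction is progressive (perseverative).

progressive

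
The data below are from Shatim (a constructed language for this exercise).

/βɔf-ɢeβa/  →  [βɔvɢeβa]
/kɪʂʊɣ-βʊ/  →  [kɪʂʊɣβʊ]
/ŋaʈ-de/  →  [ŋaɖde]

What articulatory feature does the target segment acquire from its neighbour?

Comparing underlying and surface forms, /f/ → [v] is the alternation; the neighbouring /ɢ/ is constant.
The change voiceless → voiced matches the voicing of the following /ɢ/, identifying this as voicing assimilation.
Checking the remaining alternation: /ʈ/ → [ɖ] before /d/ (voiceless → voiced, matching voiced) — only voicing changes, and always toward the following segment.
No alternation appears in [kɪʂʊɣβʊ]: there the adjacent consonants already agree in voicing (/ɣ/ and /β/ are both voiced), so this form is consistent with the same rule.

voicing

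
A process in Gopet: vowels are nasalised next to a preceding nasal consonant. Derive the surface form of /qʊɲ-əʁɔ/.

[qʊɲə̃ʁɔ]

The vowel /ə/ is adjacent to the preceding nasal /ɲ/, so it acquires [+nasal] and surfaces as [ə̃].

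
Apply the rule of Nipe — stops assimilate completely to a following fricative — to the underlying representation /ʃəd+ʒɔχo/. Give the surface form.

[ʃəʒʒɔχo]

/d/ is the segment targeted by the rule; it sits immediately before /ʒ/, so it assimilates completely and surfaces as [ʒ].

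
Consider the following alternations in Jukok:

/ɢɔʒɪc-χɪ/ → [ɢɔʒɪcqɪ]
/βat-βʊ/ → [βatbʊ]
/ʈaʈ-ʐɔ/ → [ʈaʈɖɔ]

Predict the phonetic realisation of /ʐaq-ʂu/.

The data show progressive manner assimilation: /χ/ → [q] after /c/; /β/ → [b] after /t/; /ʐ/ → [ɖ] after /ʈ/. In each pair only manner changes, matching the preceding consonant, while place and voice stay constant.
The rule targets /ʂ/ (voiceless retroflex fricative), which sits after the trigger /q/ (stop).
The voiceless retroflex stop is [ʈ], so /ʂ/ → [ʈ].

[ʐaqʈu]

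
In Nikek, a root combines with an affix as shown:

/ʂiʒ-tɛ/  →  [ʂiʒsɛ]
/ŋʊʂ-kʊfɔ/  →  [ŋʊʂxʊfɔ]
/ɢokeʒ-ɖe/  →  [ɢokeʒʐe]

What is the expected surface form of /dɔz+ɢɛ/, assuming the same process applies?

[dɔzʁɛ]

The data show progressive manner assimilation: /t/ → [s] after /ʒ/; /k/ → [x] after /ʂ/; /ɖ/ → [ʐ] after /ʒ/. In each pair only manner changes, matching the preceding consonant, while place and voice stay constant.
The rule targets /ɢ/ (voiced uvular stop), which sits after the trigger /z/ (fricative).
Changing only its manner to fricative gives [ʁ] — the voiced uvular fricative.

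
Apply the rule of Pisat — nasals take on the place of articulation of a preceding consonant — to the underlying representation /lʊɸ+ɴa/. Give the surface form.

[lʊɸma]

/ɴ/ is a voiced uvular nasal. The preceding trigger /ɸ/ is bilabial, so /ɴ/ must become bilabial as well.
A voiced bilabial nasal is [m], so the surface segment is [m].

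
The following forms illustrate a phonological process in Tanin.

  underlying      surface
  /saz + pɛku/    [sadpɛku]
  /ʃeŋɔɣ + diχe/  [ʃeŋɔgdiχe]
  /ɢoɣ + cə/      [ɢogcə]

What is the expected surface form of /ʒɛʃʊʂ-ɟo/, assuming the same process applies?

[ʒɛʃʊʈɟo]

The data show regressive manner assimilation: /z/ → [d] before /p/; /ɣ/ → [g] before /d/; /ɣ/ → [g] before /c/. In each pair only manner changes, matching the following consonant, while place and voice stay constant.
The rule targets /ʂ/ (voiceless retroflex fricative), which sits before the trigger /ɟ/ (stop).
Changing only its manner to stop gives [ʈ] — the voiceless retroflex stop.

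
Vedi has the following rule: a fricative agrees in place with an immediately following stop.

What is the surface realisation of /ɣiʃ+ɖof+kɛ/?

[ɣiʂɖoxkɛ]

The rule targets /ʃ/ (voiceless postalveolar fricative), which sits before the trigger /ɖ/ (retroflex).
A voiceless retroflex fricative is [ʂ], so the surface segment is [ʂ].
At the second juncture, /f/ likewise becomes [x] adjacent to /k/.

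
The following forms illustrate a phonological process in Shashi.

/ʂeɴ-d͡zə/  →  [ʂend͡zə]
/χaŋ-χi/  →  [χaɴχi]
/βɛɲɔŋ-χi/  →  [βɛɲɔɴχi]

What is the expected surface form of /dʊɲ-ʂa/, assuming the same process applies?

[dʊɳʂa]

The data show regressive place assimilation: /ɴ/ → [n] before /d͡z/; /ŋ/ → [ɴ] before /χ/. In each pair only place changes, matching the following consonant, while manner and voice stay constant.
The rule targets /ɲ/ (voiced palatal nasal), which sits before the trigger /ʂ/ (retroflex).
Changing only its place to retroflex gives [ɳ] — the voiced retroflex nasal.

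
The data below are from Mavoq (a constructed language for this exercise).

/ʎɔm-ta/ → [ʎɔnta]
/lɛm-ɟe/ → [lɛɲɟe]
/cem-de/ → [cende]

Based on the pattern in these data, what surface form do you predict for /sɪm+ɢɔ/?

The data show regressive place assimilation: /m/ → [n] before /t/; /m/ → [ɲ] before /ɟ/; /m/ → [n] before /d/. In each pair only place changes, matching the following consonant, while manner and voice stay constant.
The rule targets /m/ (voiced bilabial nasal), which sits before the trigger /ɢ/ (uvular).
Changing only its place to uvular gives [ɴ] — the voiced uvular nasal.

[sɪɴɢɔ]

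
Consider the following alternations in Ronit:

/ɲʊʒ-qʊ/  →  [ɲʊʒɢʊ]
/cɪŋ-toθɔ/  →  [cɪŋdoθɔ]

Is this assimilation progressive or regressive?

Underlying /q/ is realised as [ɢ] next to /ʒ/; /ʒ/ itself does not change.
The change voiceless → voiced matches the voicing of the preceding /ʒ/, identifying this as voicing assimilation.
The other alternating form patterns the same way: /t/ → [d] after /ŋ/ (voiceless → voiced, matching voiced) — only voicing changes, and always toward the preceding segment.
Since the segment that changes follows the conditioning segment, the assimilation is progressive.

progressive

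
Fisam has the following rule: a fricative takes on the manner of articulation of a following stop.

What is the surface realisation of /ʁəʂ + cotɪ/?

[ʁəʈcotɪ]

/ʂ/ is a voiceless retroflex fricative. The following trigger /c/ is a stop, so /ʂ/ must become a stop as well.
Changing only its manner to stop gives [ʈ] — the voiceless retroflex stop.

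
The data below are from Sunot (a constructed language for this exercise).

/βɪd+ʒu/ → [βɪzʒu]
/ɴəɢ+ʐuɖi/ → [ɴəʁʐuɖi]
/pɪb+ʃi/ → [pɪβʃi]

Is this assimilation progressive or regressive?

The segment that alternates is /d/, which surfaces as [z] when adjacent to /ʒ/.
The change stop → fricative matches the manner of the following /ʒ/, identifying this as manner assimilation.
Checking the remaining alternations: /ɢ/ → [ʁ] before /ʐ/ (stop → fricative, matching a fricative); /b/ → [β] before /ʃ/ (stop → fricative, matching a fricative) — only manner changes, and always toward the following segment.
The trigger is the following segment, so the direction is regressive (anticipatory).

regressive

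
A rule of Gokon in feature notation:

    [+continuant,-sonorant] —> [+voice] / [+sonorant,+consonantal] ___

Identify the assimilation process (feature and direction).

progressive voicing assimilation

The structural change is [+voice], and the conditioning segment [+sonorant,+consonantal] (a sonorant consonant) is itself voiced, so the target comes to share the voicing of its neighbour — voicing assimilation.
The conditioning segment sits to the left of the focus bar, meaning the trigger precedes the segment that changes — progressive assimilation.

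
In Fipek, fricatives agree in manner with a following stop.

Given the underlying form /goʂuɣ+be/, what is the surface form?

/ɣ/ is a voiced velar fricative. The following trigger /b/ is a stop, so /ɣ/ must become a stop as well.
The voiced velar stop is [g], so /ɣ/ → [g].

[goʂugbe]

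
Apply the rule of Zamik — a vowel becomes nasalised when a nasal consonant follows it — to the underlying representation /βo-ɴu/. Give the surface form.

The vowel /o/ is adjacent to the following nasal /ɴ/, so it acquires [+nasal] and surfaces as [õ].

[βõɴu]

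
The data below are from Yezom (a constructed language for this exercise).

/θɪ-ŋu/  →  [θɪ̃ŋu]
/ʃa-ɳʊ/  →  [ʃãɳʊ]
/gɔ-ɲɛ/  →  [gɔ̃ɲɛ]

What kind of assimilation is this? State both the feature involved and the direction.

regressive nasality assimilation (vowel nasalisation)

The vowel /ɪ/ surfaces as nasalised [ɪ̃] next to the following nasal /ŋ/ — it has acquired the [+nasal] feature of its neighbour.
Likewise in the remaining data: /a/ → [ã] before /ɳ/; /ɔ/ → [ɔ̃] before /ɲ/ — each time a vowel is nasalised next to a following nasal.
Because the conditioning nasal is to the right of the vowel that changes, the process is regressive (anticipatory).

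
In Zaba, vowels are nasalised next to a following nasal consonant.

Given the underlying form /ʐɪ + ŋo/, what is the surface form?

/ɪ/ sits next to the nasal /ŋ/ and is therefore nasalised to [ɪ̃].

[ʐɪ̃ŋo]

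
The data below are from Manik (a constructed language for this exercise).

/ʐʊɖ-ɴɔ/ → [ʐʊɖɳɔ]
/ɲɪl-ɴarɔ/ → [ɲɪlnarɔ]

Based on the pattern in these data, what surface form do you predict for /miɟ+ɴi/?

[miɟɲi]

The data show progressive place assimilation: /ɴ/ → [ɳ] after /ɖ/; /ɴ/ → [n] after /l/. In each pair only place changes, matching the preceding consonant, while manner and voice stay constant.
/ɴ/ is a voiced uvular nasal. The preceding trigger /ɟ/ is palatal, so /ɴ/ must become palatal as well.
The voiced palatal nasal is [ɲ], so /ɴ/ → [ɲ].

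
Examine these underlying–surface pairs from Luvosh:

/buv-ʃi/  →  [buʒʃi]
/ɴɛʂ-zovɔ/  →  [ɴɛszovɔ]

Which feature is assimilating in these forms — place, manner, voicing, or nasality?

The segment that alternates is /v/, which surfaces as [ʒ] when adjacent to /ʃ/.
/v/ is labiodental while /ʃ/ is postalveolar; the output [ʒ] is postalveolar, matching the trigger — so the feature that spreads is place.
Checking the remaining alternation: /ʂ/ → [s] before /z/ (retroflex → alveolar, matching alveolar) — only place changes, and always toward the following segment.

place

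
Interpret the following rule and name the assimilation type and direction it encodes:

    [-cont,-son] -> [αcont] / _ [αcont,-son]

regressive manner assimilation

The shared variable α links the value of [cont] on the target to that of the neighbouring obstruent. [cont] distinguishes stops from fricatives — a manner-of-articulation feature — so this is manner assimilation.
The conditioning segment sits to the right of the focus bar, meaning the trigger follows the segment that changes — regressive assimilation.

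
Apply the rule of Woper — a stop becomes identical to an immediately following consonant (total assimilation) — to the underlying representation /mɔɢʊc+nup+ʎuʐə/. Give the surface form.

[mɔɢʊnnuʎʎuʐə]

/c/ is the segment targeted by the rule; it sits immediately before /n/, so it assimilates completely and surfaces as [n].
The same rule applies at the second boundary: /p/ → [ʎ] next to /ʎ/.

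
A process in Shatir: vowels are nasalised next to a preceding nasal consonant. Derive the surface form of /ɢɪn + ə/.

[ɢɪnə̃]

The vowel /ə/ is adjacent to the preceding nasal /n/, so it acquires [+nasal] and surfaces as [ə̃].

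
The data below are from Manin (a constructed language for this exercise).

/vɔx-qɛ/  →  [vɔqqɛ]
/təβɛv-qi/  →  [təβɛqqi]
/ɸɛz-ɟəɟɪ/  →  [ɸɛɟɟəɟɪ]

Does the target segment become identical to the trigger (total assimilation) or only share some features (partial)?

total assimilation

Underlying /x/ is realised as [q] next to /q/; /q/ itself does not change.
The output [q] is identical to the trigger /q/ — every feature (place, manner, voicing) has been copied — so this is total assimilation.
The remaining alternations confirm this: /v/ → [q] before /q/; /z/ → [ɟ] before /ɟ/ — in each case the output is a copy of the following consonant.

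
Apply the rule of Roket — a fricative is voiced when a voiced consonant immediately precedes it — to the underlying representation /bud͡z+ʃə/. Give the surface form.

[bud͡zʒə]

/ʃ/ is a voiceless postalveolar fricative. The preceding trigger /d͡z/ is voiced, so /ʃ/ must become voiced as well.
Changing only its voicing to voiced gives [ʒ] — the voiced postalveolar fricative.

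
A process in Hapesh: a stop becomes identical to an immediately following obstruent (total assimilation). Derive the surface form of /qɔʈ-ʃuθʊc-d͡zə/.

/ʈ/ is the segment targeted by the rule; it sits immediately before /ʃ/, so it assimilates completely and surfaces as [ʃ].
The same rule applies at the second boundary: /c/ → [d͡z] next to /d͡z/.

[qɔʃʃuθʊd͡zd͡zə]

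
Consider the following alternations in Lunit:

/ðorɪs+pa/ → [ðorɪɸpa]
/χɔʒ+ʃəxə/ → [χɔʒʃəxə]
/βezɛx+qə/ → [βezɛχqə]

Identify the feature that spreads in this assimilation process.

place

The segment that alternates is /s/, which surfaces as [ɸ] when adjacent to /p/.
/s/ is alveolar while /p/ is bilabial; the output [ɸ] is bilabial, matching the trigger — so the feature that spreads is place.
The same holds elsewhere in the data: /x/ → [χ] before /q/ (velar → uvular, matching uvular) — only place changes, and always toward the following segment.
Nothing changes in [χɔʒʃəxə]: there the adjacent consonants already agree in place (/ʒ/ and /ʃ/ are both postalveolar), so this form is consistent with the same rule.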